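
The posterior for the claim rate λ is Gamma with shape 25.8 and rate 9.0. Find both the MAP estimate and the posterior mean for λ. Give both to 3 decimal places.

Mode = (α−1)/β = 24.8/9.0 = 2.756.
Mean = α/β = 25.8/9.0 = 2.867.

MAP = 2.756; posterior mean = 2.867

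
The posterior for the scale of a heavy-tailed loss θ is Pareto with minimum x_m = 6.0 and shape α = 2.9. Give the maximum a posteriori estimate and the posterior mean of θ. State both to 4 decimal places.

The Pareto density is strictly decreasing on [x_m, ∞), so the mode is x_m = 6.0000.
Mean = α·x_m/(α−1) = 2.9·6.0/1.9 = 9.1579.
The posterior is right-skewed, so the mean exceeds the mode.

maximum a posteriori estimate = 6.0000, posterior mean = 9.1579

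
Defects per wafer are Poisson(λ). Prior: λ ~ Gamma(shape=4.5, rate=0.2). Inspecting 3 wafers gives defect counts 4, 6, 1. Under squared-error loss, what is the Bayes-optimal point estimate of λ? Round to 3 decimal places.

4.844

Σ counts = 11. Posterior: Gamma(shape = 4.5+11 = 15.5, rate = 0.2+3 = 3.2).
Mode = (α−1)/β = 14.5/3.2 = 4.531.
Mean = α/β = 15.5/3.2 = 4.844.
Squared-error loss ⇒ the optimal estimator is the posterior mean.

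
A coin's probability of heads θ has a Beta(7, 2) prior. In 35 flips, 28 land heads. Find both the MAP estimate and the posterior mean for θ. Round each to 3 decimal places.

MAP = 0.810; posterior mean = 0.795

Posterior: Beta(7+28, 2+7) = Beta(35, 9).
Mode = (35−1)/(35+9−2) = 34/42 = 0.810.
Mean = 35/(35+9) = 35/44 = 0.795.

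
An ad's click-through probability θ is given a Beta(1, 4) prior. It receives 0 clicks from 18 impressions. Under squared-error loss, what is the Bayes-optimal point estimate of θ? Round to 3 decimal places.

Posterior: Beta(1+0, 4+18) = Beta(1, 22).
Since α = 1 ≤ 1 and β > 1, the Beta density is monotone decreasing on [0,1]; the mode is at 0.
Mean = 1/(1+22) = 0.043.
Squared-error loss ⇒ the optimal estimator is the posterior mean.

0.043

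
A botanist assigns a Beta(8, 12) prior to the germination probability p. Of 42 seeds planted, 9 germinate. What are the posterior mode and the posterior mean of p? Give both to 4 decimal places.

posterior mode = 0.2667, posterior mean = 0.2742

Posterior: Beta(8+9, 12+33) = Beta(17, 45).
Mode = (17−1)/(17+45−2) = 16/60 = 0.2667.
Mean = 17/(17+45) = 17/62 = 0.2742.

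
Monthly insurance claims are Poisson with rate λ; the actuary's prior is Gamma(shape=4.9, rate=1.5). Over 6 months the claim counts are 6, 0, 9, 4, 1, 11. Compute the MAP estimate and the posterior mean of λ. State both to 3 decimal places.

Σ counts = 31. Posterior: Gamma(shape = 4.9+31 = 35.9, rate = 1.5+6 = 7.5).
Mode = (α−1)/β = 34.9/7.5 = 4.653.
Mean = α/β = 35.9/7.5 = 4.787.

MAP = 4.653; posterior mean = 4.787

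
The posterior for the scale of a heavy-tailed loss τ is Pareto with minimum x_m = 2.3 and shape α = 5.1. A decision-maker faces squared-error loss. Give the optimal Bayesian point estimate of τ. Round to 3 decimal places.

The Pareto density is strictly decreasing on [x_m, ∞), so the mode is x_m = 2.300.
Mean = α·x_m/(α−1) = 5.1·2.3/4.1 = 2.861.
Squared-error loss ⇒ the optimal estimator is the posterior mean.

2.861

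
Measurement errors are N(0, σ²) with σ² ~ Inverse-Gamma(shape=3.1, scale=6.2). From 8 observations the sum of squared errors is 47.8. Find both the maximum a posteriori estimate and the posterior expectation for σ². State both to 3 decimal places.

Posterior: Inverse-Gamma(shape = 3.1+8/2 = 7.1, scale = 6.2+47.8/2 = 30.1).
Mode = β/(α+1) = 30.1/8.1 = 3.716.
Mean = β/(α−1) = 30.1/6.1 = 4.934.
Right-skewed posterior ⇒ mode < mean.

σ²_MAP = 3.716, E[σ²|data] = 4.934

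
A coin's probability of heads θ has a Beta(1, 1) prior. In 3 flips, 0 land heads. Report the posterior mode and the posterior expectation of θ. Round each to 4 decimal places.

θ_MAP = 0.0000, E[θ|data] = 0.2000

Posterior: Beta(1+0, 1+3) = Beta(1, 4).
Since α = 1 ≤ 1 and β > 1, the Beta density is monotone decreasing on [0,1]; the mode is at 0.
Mean = 1/(1+4) = 0.2000.
The mean is pulled above the mode by the posterior's right skew.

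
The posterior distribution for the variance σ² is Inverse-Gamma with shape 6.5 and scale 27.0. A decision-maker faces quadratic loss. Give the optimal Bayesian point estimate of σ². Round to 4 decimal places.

Mode = β/(α+1) = 27.0/7.5 = 3.6000.
Mean = β/(α−1) = 27.0/5.5 = 4.9091.
Quadratic loss ⇒ the optimal estimator is the posterior mean.

4.9091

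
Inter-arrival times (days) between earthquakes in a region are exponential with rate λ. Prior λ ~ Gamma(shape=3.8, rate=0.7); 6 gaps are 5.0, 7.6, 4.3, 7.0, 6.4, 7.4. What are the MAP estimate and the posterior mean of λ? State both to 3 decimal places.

λ_MAP = 0.229, E[λ|data] = 0.255

Σ times = 37.7. Posterior: Gamma(shape = 3.8+6 = 9.8, rate = 0.7+37.7 = 38.4).
Mode = (α−1)/β = 8.8/38.4 = 0.229.
Mean = α/β = 9.8/38.4 = 0.255.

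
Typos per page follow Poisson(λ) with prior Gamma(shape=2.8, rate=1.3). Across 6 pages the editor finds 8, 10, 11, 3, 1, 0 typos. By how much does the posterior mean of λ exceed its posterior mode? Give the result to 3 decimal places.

Σ counts = 33. Posterior: Gamma(shape = 2.8+33 = 35.8, rate = 1.3+6 = 7.3).
Mode = (α−1)/β = 34.8/7.3 = 4.767.
Mean = α/β = 35.8/7.3 = 4.904.
Difference = 4.904 − 4.767 = 0.137.
Right-skewed posterior ⇒ mode < mean.

0.137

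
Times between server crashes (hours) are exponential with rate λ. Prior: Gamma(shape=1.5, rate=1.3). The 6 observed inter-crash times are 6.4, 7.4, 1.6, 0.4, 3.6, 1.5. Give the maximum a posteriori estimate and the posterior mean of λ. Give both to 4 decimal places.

MAP = 0.2928; posterior mean = 0.3378

Σ times = 20.9. Posterior: Gamma(shape = 1.5+6 = 7.5, rate = 1.3+20.9 = 22.2).
Mode = (α−1)/β = 6.5/22.2 = 0.2928.
Mean = α/β = 7.5/22.2 = 0.3378.
Right-skewed posterior ⇒ mode < mean.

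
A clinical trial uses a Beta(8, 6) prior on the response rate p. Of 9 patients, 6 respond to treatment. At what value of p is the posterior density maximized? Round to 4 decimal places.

0.6190

Posterior: Beta(8+6, 6+3) = Beta(14, 9).
Mode = (14−1)/(14+9−2) = 13/21 = 0.6190.
Mean = 14/(14+9) = 14/23 = 0.6087.
This is the posterior mode — the MAP estimate.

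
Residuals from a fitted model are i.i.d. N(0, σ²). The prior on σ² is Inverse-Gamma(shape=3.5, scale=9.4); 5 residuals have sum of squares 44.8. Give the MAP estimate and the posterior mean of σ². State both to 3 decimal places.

MAP = 4.543; posterior mean = 6.360

Posterior: Inverse-Gamma(shape = 3.5+5/2 = 6.0, scale = 9.4+44.8/2 = 31.8).
Mode = β/(α+1) = 31.8/7.0 = 4.543.
Mean = β/(α−1) = 31.8/5.0 = 6.360.
Right-skewed posterior ⇒ mode < mean.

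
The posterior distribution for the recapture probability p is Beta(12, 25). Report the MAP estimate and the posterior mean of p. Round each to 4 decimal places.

MAP: 0.3143. Posterior mean: 0.3243.

Mode = (12−1)/(12+25−2) = 11/35 = 0.3143.
Mean = 12/(12+25) = 12/37 = 0.3243.
The posterior is right-skewed, so the mean exceeds the mode.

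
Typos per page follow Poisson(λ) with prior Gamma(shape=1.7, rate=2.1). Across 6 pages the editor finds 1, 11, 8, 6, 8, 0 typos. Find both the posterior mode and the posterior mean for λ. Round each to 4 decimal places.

MAP = 4.2840, posterior mean = 4.4074

Σ counts = 34. Posterior: Gamma(shape = 1.7+34 = 35.7, rate = 2.1+6 = 8.1).
Mode = (α−1)/β = 34.7/8.1 = 4.2840.
Mean = α/β = 35.7/8.1 = 4.4074.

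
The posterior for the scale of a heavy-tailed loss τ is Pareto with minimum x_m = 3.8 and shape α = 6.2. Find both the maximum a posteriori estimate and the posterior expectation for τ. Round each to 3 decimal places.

The Pareto density is strictly decreasing on [x_m, ∞), so the mode is x_m = 3.800.
Mean = α·x_m/(α−1) = 6.2·3.8/5.2 = 4.531.
The mean is pulled above the mode by the posterior's right skew.

MAP = 3.800; posterior mean = 4.531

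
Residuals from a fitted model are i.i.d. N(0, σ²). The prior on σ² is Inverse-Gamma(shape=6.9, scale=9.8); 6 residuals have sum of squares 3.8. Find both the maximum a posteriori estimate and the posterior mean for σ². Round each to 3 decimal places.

Posterior: Inverse-Gamma(shape = 6.9+6/2 = 9.9, scale = 9.8+3.8/2 = 11.7).
Mode = β/(α+1) = 11.7/10.9 = 1.073.
Mean = β/(α−1) = 11.7/8.9 = 1.315.

MAP: 1.073. Posterior mean: 1.315.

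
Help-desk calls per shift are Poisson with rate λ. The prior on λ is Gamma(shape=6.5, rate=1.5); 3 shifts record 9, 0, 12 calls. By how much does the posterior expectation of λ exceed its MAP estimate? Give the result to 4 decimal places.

0.2222

Σ counts = 21. Posterior: Gamma(shape = 6.5+21 = 27.5, rate = 1.5+3 = 4.5).
Mode = (α−1)/β = 26.5/4.5 = 5.8889.
Mean = α/β = 27.5/4.5 = 6.1111.
Difference = 6.1111 − 5.8889 = 0.2222.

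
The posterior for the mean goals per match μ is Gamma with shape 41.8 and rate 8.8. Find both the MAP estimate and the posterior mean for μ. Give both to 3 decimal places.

μ_MAP = 4.636, E[μ|data] = 4.750

Mode = (α−1)/β = 40.8/8.8 = 4.636.
Mean = α/β = 41.8/8.8 = 4.750.
Right-skewed posterior ⇒ mode < mean.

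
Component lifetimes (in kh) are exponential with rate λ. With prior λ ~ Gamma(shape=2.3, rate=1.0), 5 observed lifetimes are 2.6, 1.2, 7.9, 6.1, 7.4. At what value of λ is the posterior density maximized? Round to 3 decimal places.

0.240

Σ times = 25.2. Posterior: Gamma(shape = 2.3+5 = 7.3, rate = 1.0+25.2 = 26.2).
Mode = (α−1)/β = 6.3/26.2 = 0.240.
Mean = α/β = 7.3/26.2 = 0.279.
This is the posterior mode — the MAP estimate.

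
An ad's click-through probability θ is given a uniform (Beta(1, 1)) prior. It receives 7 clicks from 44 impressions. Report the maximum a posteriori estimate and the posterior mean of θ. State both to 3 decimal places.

Posterior: Beta(1+7, 1+37) = Beta(8, 38).
Mode = (8−1)/(8+38−2) = 7/44 = 0.159.
With a flat prior the MAP equals the MLE, 7/44.
Mean = 8/(8+38) = 8/46 = 0.174.
Right-skewed posterior ⇒ mode < mean.

MAP: 0.159. Posterior mean: 0.174.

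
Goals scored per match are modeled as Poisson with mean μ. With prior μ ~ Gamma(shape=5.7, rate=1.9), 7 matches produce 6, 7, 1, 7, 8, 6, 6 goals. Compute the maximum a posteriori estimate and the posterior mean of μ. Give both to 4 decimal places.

Σ counts = 41. Posterior: Gamma(shape = 5.7+41 = 46.7, rate = 1.9+7 = 8.9).
Mode = (α−1)/β = 45.7/8.9 = 5.1348.
Mean = α/β = 46.7/8.9 = 5.2472.

MAP = 5.1348, posterior mean = 5.2472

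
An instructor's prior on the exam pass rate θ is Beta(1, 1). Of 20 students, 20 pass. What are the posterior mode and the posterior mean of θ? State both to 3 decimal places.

Posterior: Beta(1+20, 1+0) = Beta(21, 1).
Since β = 1 ≤ 1 and α > 1, the Beta density is monotone increasing on [0,1]; the mode is at 1.
Mean = 21/(21+1) = 0.955.

MAP = 1.000; posterior mean = 0.955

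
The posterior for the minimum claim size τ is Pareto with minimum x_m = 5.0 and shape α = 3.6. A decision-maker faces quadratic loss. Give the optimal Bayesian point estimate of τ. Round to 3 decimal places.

The Pareto density is strictly decreasing on [x_m, ∞), so the mode is x_m = 5.000.
Mean = α·x_m/(α−1) = 3.6·5.0/2.6 = 6.923.
Quadratic loss ⇒ the optimal estimator is the posterior mean.

6.923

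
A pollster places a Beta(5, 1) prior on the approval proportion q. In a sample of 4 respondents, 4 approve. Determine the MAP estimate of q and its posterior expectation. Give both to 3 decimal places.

MAP: 1.000. Posterior mean: 0.900.

Posterior: Beta(5+4, 1+0) = Beta(9, 1).
Since β = 1 ≤ 1 and α > 1, the Beta density is monotone increasing on [0,1]; the mode is at 1.
Mean = 9/(9+1) = 0.900.
Left-skewed posterior ⇒ mean < mode.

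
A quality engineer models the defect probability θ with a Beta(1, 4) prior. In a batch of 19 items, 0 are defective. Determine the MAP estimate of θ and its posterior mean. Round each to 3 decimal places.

MAP estimate = 0.000, posterior mean = 0.042

Posterior: Beta(1+0, 4+19) = Beta(1, 23).
Since α = 1 ≤ 1 and β > 1, the Beta density is monotone decreasing on [0,1]; the mode is at 0.
Mean = 1/(1+23) = 0.042.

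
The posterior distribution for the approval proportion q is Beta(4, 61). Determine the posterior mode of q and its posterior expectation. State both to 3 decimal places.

posterior mode = 0.048, posterior expectation = 0.062

Mode = (4−1)/(4+61−2) = 3/63 = 0.048.
Mean = 4/(4+61) = 4/65 = 0.062.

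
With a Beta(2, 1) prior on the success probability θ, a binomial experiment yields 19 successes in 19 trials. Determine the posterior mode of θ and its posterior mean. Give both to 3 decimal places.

Posterior: Beta(2+19, 1+0) = Beta(21, 1).
Since β = 1 ≤ 1 and α > 1, the Beta density is monotone increasing on [0,1]; the mode is at 1.
Mean = 21/(21+1) = 0.955.

MAP: 1.000. Posterior mean: 0.955.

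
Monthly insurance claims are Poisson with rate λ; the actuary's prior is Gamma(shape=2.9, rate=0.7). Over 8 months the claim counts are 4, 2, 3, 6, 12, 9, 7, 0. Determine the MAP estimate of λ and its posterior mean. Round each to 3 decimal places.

Σ counts = 43. Posterior: Gamma(shape = 2.9+43 = 45.9, rate = 0.7+8 = 8.7).
Mode = (α−1)/β = 44.9/8.7 = 5.161.
Mean = α/β = 45.9/8.7 = 5.276.
The posterior is right-skewed, so the mean exceeds the mode.

MAP = 5.161, posterior mean = 5.276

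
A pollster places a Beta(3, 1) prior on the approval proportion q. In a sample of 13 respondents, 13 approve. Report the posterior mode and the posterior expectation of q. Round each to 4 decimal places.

Posterior: Beta(3+13, 1+0) = Beta(16, 1).
Since β = 1 ≤ 1 and α > 1, the Beta density is monotone increasing on [0,1]; the mode is at 1.
Mean = 16/(16+1) = 0.9412.

MAP: 1.0000. Posterior mean: 0.9412.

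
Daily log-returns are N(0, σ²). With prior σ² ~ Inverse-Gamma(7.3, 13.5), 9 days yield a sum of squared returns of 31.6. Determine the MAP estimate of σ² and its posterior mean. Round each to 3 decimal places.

MAP estimate = 2.289, posterior mean = 2.713

Posterior: Inverse-Gamma(shape = 7.3+9/2 = 11.8, scale = 13.5+31.6/2 = 29.3).
Mode = β/(α+1) = 29.3/12.8 = 2.289.
Mean = β/(α−1) = 29.3/10.8 = 2.713.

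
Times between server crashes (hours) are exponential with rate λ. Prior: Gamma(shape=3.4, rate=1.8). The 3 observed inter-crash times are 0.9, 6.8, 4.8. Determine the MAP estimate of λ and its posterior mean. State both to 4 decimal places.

MAP: 0.3776. Posterior mean: 0.4476.

Σ times = 12.5. Posterior: Gamma(shape = 3.4+3 = 6.4, rate = 1.8+12.5 = 14.3).
Mode = (α−1)/β = 5.4/14.3 = 0.3776.
Mean = α/β = 6.4/14.3 = 0.4476.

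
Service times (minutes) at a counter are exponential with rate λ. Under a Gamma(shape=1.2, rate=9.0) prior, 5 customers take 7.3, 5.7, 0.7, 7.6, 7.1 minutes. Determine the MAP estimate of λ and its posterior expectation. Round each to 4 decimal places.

MAP = 0.1390; posterior mean = 0.1658

Σ times = 28.4. Posterior: Gamma(shape = 1.2+5 = 6.2, rate = 9.0+28.4 = 37.4).
Mode = (α−1)/β = 5.2/37.4 = 0.1390.
Mean = α/β = 6.2/37.4 = 0.1658.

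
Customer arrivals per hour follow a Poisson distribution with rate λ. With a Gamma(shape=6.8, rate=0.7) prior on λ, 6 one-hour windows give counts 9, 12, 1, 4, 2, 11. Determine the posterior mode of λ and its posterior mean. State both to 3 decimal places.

Σ counts = 39. Posterior: Gamma(shape = 6.8+39 = 45.8, rate = 0.7+6 = 6.7).
Mode = (α−1)/β = 44.8/6.7 = 6.687.
Mean = α/β = 45.8/6.7 = 6.836.

λ_MAP = 6.687, E[λ|data] = 6.836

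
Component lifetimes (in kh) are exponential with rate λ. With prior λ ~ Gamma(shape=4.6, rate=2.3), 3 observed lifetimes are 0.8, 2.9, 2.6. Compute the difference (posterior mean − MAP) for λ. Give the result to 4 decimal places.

0.1163

Σ times = 6.3. Posterior: Gamma(shape = 4.6+3 = 7.6, rate = 2.3+6.3 = 8.6).
Mode = (α−1)/β = 6.6/8.6 = 0.7674.
Mean = α/β = 7.6/8.6 = 0.8837.
Difference = 0.8837 − 0.7674 = 0.1163.
The posterior is right-skewed, so the mean exceeds the mode.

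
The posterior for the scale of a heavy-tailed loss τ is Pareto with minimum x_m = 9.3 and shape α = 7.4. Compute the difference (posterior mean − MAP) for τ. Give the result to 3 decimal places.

The Pareto density is strictly decreasing on [x_m, ∞), so the mode is x_m = 9.300.
Mean = α·x_m/(α−1) = 7.4·9.3/6.4 = 10.753.
Difference = 10.753 − 9.300 = 1.453.

1.453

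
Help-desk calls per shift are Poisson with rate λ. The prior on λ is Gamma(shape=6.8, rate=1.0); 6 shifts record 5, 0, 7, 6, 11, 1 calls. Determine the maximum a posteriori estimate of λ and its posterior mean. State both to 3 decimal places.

MAP = 5.114, posterior mean = 5.257

Σ counts = 30. Posterior: Gamma(shape = 6.8+30 = 36.8, rate = 1.0+6 = 7.0).
Mode = (α−1)/β = 35.8/7.0 = 5.114.
Mean = α/β = 36.8/7.0 = 5.257.
The posterior is right-skewed, so the mean exceeds the mode.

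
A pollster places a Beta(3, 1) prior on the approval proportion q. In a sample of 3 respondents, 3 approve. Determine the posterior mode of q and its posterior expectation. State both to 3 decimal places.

Posterior: Beta(3+3, 1+0) = Beta(6, 1).
Since β = 1 ≤ 1 and α > 1, the Beta density is monotone increasing on [0,1]; the mode is at 1.
Mean = 6/(6+1) = 0.857.
The posterior is left-skewed, so the mode exceeds the mean.

posterior mode = 1.000, posterior expectation = 0.857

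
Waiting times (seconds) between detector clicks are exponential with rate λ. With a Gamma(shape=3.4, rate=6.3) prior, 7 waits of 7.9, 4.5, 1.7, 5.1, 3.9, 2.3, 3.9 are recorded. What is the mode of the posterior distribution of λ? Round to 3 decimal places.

0.264

Σ times = 29.3. Posterior: Gamma(shape = 3.4+7 = 10.4, rate = 6.3+29.3 = 35.6).
Mode = (α−1)/β = 9.4/35.6 = 0.264.
Mean = α/β = 10.4/35.6 = 0.292.
This is the posterior mode — the MAP estimate.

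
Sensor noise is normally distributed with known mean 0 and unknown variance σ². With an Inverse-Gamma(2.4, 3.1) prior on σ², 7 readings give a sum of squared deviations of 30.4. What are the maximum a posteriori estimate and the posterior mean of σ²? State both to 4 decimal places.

Posterior: Inverse-Gamma(shape = 2.4+7/2 = 5.9, scale = 3.1+30.4/2 = 18.3).
Mode = β/(α+1) = 18.3/6.9 = 2.6522.
Mean = β/(α−1) = 18.3/4.9 = 3.7347.
The mean is pulled above the mode by the posterior's right skew.

MAP: 2.6522. Posterior mean: 3.7347.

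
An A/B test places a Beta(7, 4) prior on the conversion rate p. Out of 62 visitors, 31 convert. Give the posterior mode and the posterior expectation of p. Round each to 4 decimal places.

Posterior: Beta(7+31, 4+31) = Beta(38, 35).
Mode = (38−1)/(38+35−2) = 37/71 = 0.5211.
Mean = 38/(38+35) = 38/73 = 0.5205.

MAP = 0.5211, posterior mean = 0.5205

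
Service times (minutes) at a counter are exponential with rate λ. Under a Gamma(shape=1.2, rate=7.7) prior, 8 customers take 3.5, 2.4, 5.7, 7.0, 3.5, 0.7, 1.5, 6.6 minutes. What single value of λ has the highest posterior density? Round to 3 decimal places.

0.212

Σ times = 30.9. Posterior: Gamma(shape = 1.2+8 = 9.2, rate = 7.7+30.9 = 38.6).
Mode = (α−1)/β = 8.2/38.6 = 0.212.
Mean = α/β = 9.2/38.6 = 0.238.
This is the posterior mode — the MAP estimate.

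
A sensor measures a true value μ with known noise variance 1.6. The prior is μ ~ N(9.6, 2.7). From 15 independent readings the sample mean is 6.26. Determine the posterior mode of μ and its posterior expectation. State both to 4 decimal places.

MAP = 6.3869, posterior mean = 6.3869

Posterior for μ is Normal. Precision-weighted mean: (1/2.7·9.6 + 15/1.6·6.26) / (1/2.7 + 15/1.6) = 6.3869.
A Normal posterior is symmetric, so mode = mean.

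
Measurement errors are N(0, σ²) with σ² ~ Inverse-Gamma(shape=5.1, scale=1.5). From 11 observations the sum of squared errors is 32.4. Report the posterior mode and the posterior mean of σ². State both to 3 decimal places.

Posterior: Inverse-Gamma(shape = 5.1+11/2 = 10.6, scale = 1.5+32.4/2 = 17.7).
Mode = β/(α+1) = 17.7/11.6 = 1.526.
Mean = β/(α−1) = 17.7/9.6 = 1.844.

σ²_MAP = 1.526, E[σ²|data] = 1.844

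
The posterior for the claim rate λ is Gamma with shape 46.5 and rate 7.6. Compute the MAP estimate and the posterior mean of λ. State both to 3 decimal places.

MAP = 5.987; posterior mean = 6.118

Mode = (α−1)/β = 45.5/7.6 = 5.987.
Mean = α/β = 46.5/7.6 = 6.118.
Right-skewed posterior ⇒ mode < mean.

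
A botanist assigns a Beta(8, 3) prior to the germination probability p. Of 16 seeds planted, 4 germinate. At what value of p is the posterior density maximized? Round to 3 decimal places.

Posterior: Beta(8+4, 3+12) = Beta(12, 15).
Mode = (12−1)/(12+15−2) = 11/25 = 0.440.
Mean = 12/(12+15) = 12/27 = 0.444.
This is the posterior mode — the MAP estimate.

0.440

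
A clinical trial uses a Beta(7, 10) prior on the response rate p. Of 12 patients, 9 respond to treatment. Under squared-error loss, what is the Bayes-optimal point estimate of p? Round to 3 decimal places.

Posterior: Beta(7+9, 10+3) = Beta(16, 13).
Mode = (16−1)/(16+13−2) = 15/27 = 0.556.
Mean = 16/(16+13) = 16/29 = 0.552.
Squared-error loss ⇒ the optimal estimator is the posterior mean.

0.552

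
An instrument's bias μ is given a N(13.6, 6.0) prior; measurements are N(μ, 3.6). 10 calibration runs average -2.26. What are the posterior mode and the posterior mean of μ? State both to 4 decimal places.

Posterior for μ is Normal. Precision-weighted mean: (1/6.0·13.6 + 10/3.6·-2.26) / (1/6.0 + 10/3.6) = -1.3623.
A Normal posterior is symmetric, so mode = mean.

MAP: -1.3623. Posterior mean: -1.3623.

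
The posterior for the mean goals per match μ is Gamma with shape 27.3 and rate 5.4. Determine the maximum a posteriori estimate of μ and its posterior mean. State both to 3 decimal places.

Mode = (α−1)/β = 26.3/5.4 = 4.870.
Mean = α/β = 27.3/5.4 = 5.056.

MAP: 4.870. Posterior mean: 5.056.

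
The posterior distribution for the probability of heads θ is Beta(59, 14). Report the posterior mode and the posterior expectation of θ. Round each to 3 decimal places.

MAP = 0.817, posterior mean = 0.808

Mode = (59−1)/(59+14−2) = 58/71 = 0.817.
Mean = 59/(59+14) = 59/73 = 0.808.
The posterior is left-skewed, so the mode exceeds the mean.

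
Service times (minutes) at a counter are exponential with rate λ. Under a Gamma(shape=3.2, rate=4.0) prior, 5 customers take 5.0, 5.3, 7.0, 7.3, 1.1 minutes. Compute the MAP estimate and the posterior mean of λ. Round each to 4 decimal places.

MAP estimate = 0.2424, posterior mean = 0.2761

Σ times = 25.7. Posterior: Gamma(shape = 3.2+5 = 8.2, rate = 4.0+25.7 = 29.7).
Mode = (α−1)/β = 7.2/29.7 = 0.2424.
Mean = α/β = 8.2/29.7 = 0.2761.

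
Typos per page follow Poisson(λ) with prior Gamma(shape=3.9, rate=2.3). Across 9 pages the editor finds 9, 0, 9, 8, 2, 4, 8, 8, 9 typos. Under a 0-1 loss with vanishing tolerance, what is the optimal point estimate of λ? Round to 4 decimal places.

Σ counts = 57. Posterior: Gamma(shape = 3.9+57 = 60.9, rate = 2.3+9 = 11.3).
Mode = (α−1)/β = 59.9/11.3 = 5.3009.
Mean = α/β = 60.9/11.3 = 5.3894.
This is the posterior mode — the MAP estimate.

5.3009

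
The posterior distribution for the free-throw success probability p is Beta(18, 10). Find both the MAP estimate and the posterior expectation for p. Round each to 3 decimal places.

Mode = (18−1)/(18+10−2) = 17/26 = 0.654.
Mean = 18/(18+10) = 18/28 = 0.643.

MAP estimate = 0.654, posterior expectation = 0.643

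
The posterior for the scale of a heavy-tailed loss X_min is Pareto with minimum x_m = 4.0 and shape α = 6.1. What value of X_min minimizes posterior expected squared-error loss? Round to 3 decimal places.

4.784

The Pareto density is strictly decreasing on [x_m, ∞), so the mode is x_m = 4.000.
Mean = α·x_m/(α−1) = 6.1·4.0/5.1 = 4.784.
Squared-error loss ⇒ the optimal estimator is the posterior mean.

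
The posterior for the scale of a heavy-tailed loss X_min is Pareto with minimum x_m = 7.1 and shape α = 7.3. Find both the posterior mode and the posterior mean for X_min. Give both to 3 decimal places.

X_min_MAP = 7.100, E[X_min|data] = 8.227

The Pareto density is strictly decreasing on [x_m, ∞), so the mode is x_m = 7.100.
Mean = α·x_m/(α−1) = 7.3·7.1/6.3 = 8.227.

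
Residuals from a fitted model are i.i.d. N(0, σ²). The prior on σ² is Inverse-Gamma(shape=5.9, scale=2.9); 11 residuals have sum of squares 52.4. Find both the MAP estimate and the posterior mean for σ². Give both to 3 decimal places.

Posterior: Inverse-Gamma(shape = 5.9+11/2 = 11.4, scale = 2.9+52.4/2 = 29.1).
Mode = β/(α+1) = 29.1/12.4 = 2.347.
Mean = β/(α−1) = 29.1/10.4 = 2.798.
The mean is pulled above the mode by the posterior's right skew.

MAP: 2.347. Posterior mean: 2.798.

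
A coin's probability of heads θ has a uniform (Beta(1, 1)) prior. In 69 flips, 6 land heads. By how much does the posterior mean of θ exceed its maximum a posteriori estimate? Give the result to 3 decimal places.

0.012

Posterior: Beta(1+6, 1+63) = Beta(7, 64).
Mode = (7−1)/(7+64−2) = 6/69 = 0.087.
With a flat prior the MAP equals the MLE, 6/69.
Mean = 7/(7+64) = 7/71 = 0.099.
Difference = 0.099 − 0.087 = 0.012.
The mean is pulled above the mode by the posterior's right skew.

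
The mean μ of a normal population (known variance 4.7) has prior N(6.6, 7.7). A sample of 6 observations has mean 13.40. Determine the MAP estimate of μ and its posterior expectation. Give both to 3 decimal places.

μ_MAP = 12.772, E[μ|data] = 12.772

Posterior for μ is Normal. Precision-weighted mean: (1/7.7·6.6 + 6/4.7·13.40) / (1/7.7 + 6/4.7) = 12.772.
A Normal posterior is symmetric, so mode = mean.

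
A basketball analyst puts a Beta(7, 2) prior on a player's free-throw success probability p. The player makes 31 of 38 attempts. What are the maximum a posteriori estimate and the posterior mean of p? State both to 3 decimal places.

Posterior: Beta(7+31, 2+7) = Beta(38, 9).
Mode = (38−1)/(38+9−2) = 37/45 = 0.822.
Mean = 38/(38+9) = 38/47 = 0.809.

MAP = 0.822; posterior mean = 0.809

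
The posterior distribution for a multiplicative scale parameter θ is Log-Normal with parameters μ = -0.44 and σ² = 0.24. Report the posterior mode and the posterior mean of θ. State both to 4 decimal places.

posterior mode = 0.5066, posterior mean = 0.7261

Mode = exp(μ − σ²) = exp(-0.68) = 0.5066.
Mean = exp(μ + σ²/2) = exp(-0.320) = 0.7261.
Mean > mode: the posterior has a right tail.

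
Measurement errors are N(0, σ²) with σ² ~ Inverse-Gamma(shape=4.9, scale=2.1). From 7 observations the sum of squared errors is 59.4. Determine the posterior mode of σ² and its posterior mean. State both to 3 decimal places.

σ²_MAP = 3.383, E[σ²|data] = 4.297

Posterior: Inverse-Gamma(shape = 4.9+7/2 = 8.4, scale = 2.1+59.4/2 = 31.8).
Mode = β/(α+1) = 31.8/9.4 = 3.383.
Mean = β/(α−1) = 31.8/7.4 = 4.297.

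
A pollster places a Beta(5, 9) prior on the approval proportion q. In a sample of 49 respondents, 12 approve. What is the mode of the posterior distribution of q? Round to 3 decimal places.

0.262

Posterior: Beta(5+12, 9+37) = Beta(17, 46).
Mode = (17−1)/(17+46−2) = 16/61 = 0.262.
Mean = 17/(17+46) = 17/63 = 0.270.
This is the posterior mode — the MAP estimate.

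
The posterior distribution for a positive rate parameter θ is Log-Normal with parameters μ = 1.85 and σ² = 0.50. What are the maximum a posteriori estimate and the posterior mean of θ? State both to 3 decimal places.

Mode = exp(μ − σ²) = exp(1.35) = 3.857.
Mean = exp(μ + σ²/2) = exp(2.100) = 8.166.

MAP: 3.857. Posterior mean: 8.166.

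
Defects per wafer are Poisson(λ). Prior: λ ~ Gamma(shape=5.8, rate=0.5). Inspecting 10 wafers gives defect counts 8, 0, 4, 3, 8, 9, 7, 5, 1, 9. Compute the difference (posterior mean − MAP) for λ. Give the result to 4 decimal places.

Σ counts = 54. Posterior: Gamma(shape = 5.8+54 = 59.8, rate = 0.5+10 = 10.5).
Mode = (α−1)/β = 58.8/10.5 = 5.6000.
Mean = α/β = 59.8/10.5 = 5.6952.
Difference = 5.6952 − 5.6000 = 0.0952.
Mean > mode: the posterior has a right tail.

0.0952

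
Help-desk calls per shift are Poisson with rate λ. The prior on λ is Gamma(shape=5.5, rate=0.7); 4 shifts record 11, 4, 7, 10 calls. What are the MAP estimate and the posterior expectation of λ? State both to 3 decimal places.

MAP = 7.766, posterior mean = 7.979

Σ counts = 32. Posterior: Gamma(shape = 5.5+32 = 37.5, rate = 0.7+4 = 4.7).
Mode = (α−1)/β = 36.5/4.7 = 7.766.
Mean = α/β = 37.5/4.7 = 7.979.
The mean is pulled above the mode by the posterior's right skew.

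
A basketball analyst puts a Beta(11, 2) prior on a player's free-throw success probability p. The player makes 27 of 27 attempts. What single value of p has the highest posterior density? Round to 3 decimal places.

Posterior: Beta(11+27, 2+0) = Beta(38, 2).
Mode = (38−1)/(38+2−2) = 37/38 = 0.974.
Mean = 38/(38+2) = 38/40 = 0.950.
This is the posterior mode — the MAP estimate.

0.974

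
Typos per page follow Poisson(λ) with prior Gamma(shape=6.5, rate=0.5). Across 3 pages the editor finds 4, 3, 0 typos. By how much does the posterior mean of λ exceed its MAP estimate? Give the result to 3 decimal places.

0.286

Σ counts = 7. Posterior: Gamma(shape = 6.5+7 = 13.5, rate = 0.5+3 = 3.5).
Mode = (α−1)/β = 12.5/3.5 = 3.571.
Mean = α/β = 13.5/3.5 = 3.857.
Difference = 3.857 − 3.571 = 0.286.
The posterior is right-skewed, so the mean exceeds the mode.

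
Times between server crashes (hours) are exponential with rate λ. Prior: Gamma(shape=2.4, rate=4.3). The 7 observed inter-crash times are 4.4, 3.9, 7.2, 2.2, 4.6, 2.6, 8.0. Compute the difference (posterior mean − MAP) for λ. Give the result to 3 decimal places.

0.027

Σ times = 32.9. Posterior: Gamma(shape = 2.4+7 = 9.4, rate = 4.3+32.9 = 37.2).
Mode = (α−1)/β = 8.4/37.2 = 0.226.
Mean = α/β = 9.4/37.2 = 0.253.
Difference = 0.253 − 0.226 = 0.027.
The mean is pulled above the mode by the posterior's right skew.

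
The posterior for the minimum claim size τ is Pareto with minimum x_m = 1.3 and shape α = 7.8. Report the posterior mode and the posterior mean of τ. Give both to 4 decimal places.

τ_MAP = 1.3000, E[τ|data] = 1.4912

The Pareto density is strictly decreasing on [x_m, ∞), so the mode is x_m = 1.3000.
Mean = α·x_m/(α−1) = 7.8·1.3/6.8 = 1.4912.
The posterior is right-skewed, so the mean exceeds the mode.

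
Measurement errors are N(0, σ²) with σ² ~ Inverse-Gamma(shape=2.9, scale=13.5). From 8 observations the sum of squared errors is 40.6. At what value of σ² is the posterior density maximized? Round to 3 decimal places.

4.278

Posterior: Inverse-Gamma(shape = 2.9+8/2 = 6.9, scale = 13.5+40.6/2 = 33.8).
Mode = β/(α+1) = 33.8/7.9 = 4.278.
Mean = β/(α−1) = 33.8/5.9 = 5.729.
This is the posterior mode — the MAP estimate.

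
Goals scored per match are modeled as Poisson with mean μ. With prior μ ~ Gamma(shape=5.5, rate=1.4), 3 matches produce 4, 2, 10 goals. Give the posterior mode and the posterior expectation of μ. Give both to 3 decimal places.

Σ counts = 16. Posterior: Gamma(shape = 5.5+16 = 21.5, rate = 1.4+3 = 4.4).
Mode = (α−1)/β = 20.5/4.4 = 4.659.
Mean = α/β = 21.5/4.4 = 4.886.

MAP = 4.659, posterior mean = 4.886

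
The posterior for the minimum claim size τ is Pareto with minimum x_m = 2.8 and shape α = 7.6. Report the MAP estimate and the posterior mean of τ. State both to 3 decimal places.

The Pareto density is strictly decreasing on [x_m, ∞), so the mode is x_m = 2.800.
Mean = α·x_m/(α−1) = 7.6·2.8/6.6 = 3.224.

MAP = 2.800, posterior mean = 3.224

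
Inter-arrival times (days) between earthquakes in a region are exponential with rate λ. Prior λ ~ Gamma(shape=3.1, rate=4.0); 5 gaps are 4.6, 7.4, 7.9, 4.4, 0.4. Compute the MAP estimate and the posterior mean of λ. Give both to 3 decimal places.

MAP = 0.247, posterior mean = 0.282

Σ times = 24.7. Posterior: Gamma(shape = 3.1+5 = 8.1, rate = 4.0+24.7 = 28.7).
Mode = (α−1)/β = 7.1/28.7 = 0.247.
Mean = α/β = 8.1/28.7 = 0.282.
The mean is pulled above the mode by the posterior's right skew.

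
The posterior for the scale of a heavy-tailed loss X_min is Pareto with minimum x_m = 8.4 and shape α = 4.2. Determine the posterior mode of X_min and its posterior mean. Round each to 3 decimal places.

posterior mode = 8.400, posterior mean = 11.025

The Pareto density is strictly decreasing on [x_m, ∞), so the mode is x_m = 8.400.
Mean = α·x_m/(α−1) = 4.2·8.4/3.2 = 11.025.
The mean is pulled above the mode by the posterior's right skew.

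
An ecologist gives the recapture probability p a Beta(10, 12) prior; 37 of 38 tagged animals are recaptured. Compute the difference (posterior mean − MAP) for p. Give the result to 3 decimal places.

Posterior: Beta(10+37, 12+1) = Beta(47, 13).
Mode = (47−1)/(47+13−2) = 46/58 = 0.793.
Mean = 47/(47+13) = 47/60 = 0.783.
Difference = 0.783 − 0.793 = -0.010.

-0.010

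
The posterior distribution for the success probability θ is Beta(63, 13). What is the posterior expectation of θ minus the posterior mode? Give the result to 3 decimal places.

-0.009

Mode = (63−1)/(63+13−2) = 62/74 = 0.838.
Mean = 63/(63+13) = 63/76 = 0.829.
Difference = 0.829 − 0.838 = -0.009.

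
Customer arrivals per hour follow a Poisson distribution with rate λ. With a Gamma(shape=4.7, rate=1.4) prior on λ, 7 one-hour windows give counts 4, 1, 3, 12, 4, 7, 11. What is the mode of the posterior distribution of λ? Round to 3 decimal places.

Σ counts = 42. Posterior: Gamma(shape = 4.7+42 = 46.7, rate = 1.4+7 = 8.4).
Mode = (α−1)/β = 45.7/8.4 = 5.440.
Mean = α/β = 46.7/8.4 = 5.560.
This is the posterior mode — the MAP estimate.

5.440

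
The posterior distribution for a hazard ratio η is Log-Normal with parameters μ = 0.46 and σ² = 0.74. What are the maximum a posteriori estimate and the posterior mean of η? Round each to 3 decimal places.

MAP: 0.756. Posterior mean: 2.293.

Mode = exp(μ − σ²) = exp(-0.28) = 0.756.
Mean = exp(μ + σ²/2) = exp(0.830) = 2.293.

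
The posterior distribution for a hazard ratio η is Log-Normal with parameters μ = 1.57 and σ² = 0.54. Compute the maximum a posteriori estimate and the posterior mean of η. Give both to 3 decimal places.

Mode = exp(μ − σ²) = exp(1.03) = 2.801.
Mean = exp(μ + σ²/2) = exp(1.840) = 6.297.
The mean is pulled above the mode by the posterior's right skew.

MAP = 2.801, posterior mean = 6.297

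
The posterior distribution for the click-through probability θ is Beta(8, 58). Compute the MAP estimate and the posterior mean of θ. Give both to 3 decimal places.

Mode = (8−1)/(8+58−2) = 7/64 = 0.109.
Mean = 8/(8+58) = 8/66 = 0.121.

MAP = 0.109; posterior mean = 0.121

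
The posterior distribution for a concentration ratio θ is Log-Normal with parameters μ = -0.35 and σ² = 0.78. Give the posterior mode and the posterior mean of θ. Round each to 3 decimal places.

MAP = 0.323; posterior mean = 1.041

Mode = exp(μ − σ²) = exp(-1.13) = 0.323.
Mean = exp(μ + σ²/2) = exp(0.040) = 1.041.
Mean > mode: the posterior has a right tail.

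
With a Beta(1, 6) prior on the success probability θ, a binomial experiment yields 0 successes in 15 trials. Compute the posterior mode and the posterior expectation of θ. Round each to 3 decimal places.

MAP = 0.000, posterior mean = 0.045

Posterior: Beta(1+0, 6+15) = Beta(1, 21).
Since α = 1 ≤ 1 and β > 1, the Beta density is monotone decreasing on [0,1]; the mode is at 0.
Mean = 1/(1+21) = 0.045.
The posterior is right-skewed, so the mean exceeds the mode.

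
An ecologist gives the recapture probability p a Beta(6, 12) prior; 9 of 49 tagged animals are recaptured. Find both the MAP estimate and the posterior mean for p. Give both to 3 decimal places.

MAP: 0.215. Posterior mean: 0.224.

Posterior: Beta(6+9, 12+40) = Beta(15, 52).
Mode = (15−1)/(15+52−2) = 14/65 = 0.215.
Mean = 15/(15+52) = 15/67 = 0.224.
The mean is pulled above the mode by the posterior's right skew.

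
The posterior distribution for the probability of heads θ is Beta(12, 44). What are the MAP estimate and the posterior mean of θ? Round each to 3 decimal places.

θ_MAP = 0.204, E[θ|data] = 0.214

Mode = (12−1)/(12+44−2) = 11/54 = 0.204.
Mean = 12/(12+44) = 12/56 = 0.214.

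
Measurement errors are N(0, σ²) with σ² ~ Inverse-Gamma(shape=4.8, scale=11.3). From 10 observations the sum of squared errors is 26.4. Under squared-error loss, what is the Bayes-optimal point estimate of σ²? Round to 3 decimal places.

2.784

Posterior: Inverse-Gamma(shape = 4.8+10/2 = 9.8, scale = 11.3+26.4/2 = 24.5).
Mode = β/(α+1) = 24.5/10.8 = 2.269.
Mean = β/(α−1) = 24.5/8.8 = 2.784.
Squared-error loss ⇒ the optimal estimator is the posterior mean.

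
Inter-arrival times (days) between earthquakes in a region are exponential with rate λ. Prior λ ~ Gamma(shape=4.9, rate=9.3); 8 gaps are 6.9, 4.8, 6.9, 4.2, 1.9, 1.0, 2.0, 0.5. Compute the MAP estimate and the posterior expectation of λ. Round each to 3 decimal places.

Σ times = 28.2. Posterior: Gamma(shape = 4.9+8 = 12.9, rate = 9.3+28.2 = 37.5).
Mode = (α−1)/β = 11.9/37.5 = 0.317.
Mean = α/β = 12.9/37.5 = 0.344.
Mean > mode: the posterior has a right tail.

MAP = 0.317; posterior mean = 0.344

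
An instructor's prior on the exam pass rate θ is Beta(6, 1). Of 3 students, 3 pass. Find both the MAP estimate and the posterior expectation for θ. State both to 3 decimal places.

Posterior: Beta(6+3, 1+0) = Beta(9, 1).
Since β = 1 ≤ 1 and α > 1, the Beta density is monotone increasing on [0,1]; the mode is at 1.
Mean = 9/(9+1) = 0.900.

MAP: 1.000. Posterior mean: 0.900.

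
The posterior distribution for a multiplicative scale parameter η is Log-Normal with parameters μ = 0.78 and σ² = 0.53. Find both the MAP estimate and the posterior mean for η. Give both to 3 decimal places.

Mode = exp(μ − σ²) = exp(0.25) = 1.284.
Mean = exp(μ + σ²/2) = exp(1.045) = 2.843.

η_MAP = 1.284, E[η|data] = 2.843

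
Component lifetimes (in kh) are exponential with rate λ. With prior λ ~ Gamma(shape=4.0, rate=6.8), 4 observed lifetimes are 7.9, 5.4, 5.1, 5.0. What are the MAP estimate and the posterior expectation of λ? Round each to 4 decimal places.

Σ times = 23.4. Posterior: Gamma(shape = 4.0+4 = 8.0, rate = 6.8+23.4 = 30.2).
Mode = (α−1)/β = 7.0/30.2 = 0.2318.
Mean = α/β = 8.0/30.2 = 0.2649.

MAP = 0.2318, posterior mean = 0.2649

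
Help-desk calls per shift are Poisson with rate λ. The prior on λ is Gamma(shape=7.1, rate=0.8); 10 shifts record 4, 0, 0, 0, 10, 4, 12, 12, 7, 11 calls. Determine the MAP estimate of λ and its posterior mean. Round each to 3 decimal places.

MAP = 6.120, posterior mean = 6.213

Σ counts = 60. Posterior: Gamma(shape = 7.1+60 = 67.1, rate = 0.8+10 = 10.8).
Mode = (α−1)/β = 66.1/10.8 = 6.120.
Mean = α/β = 67.1/10.8 = 6.213.
The mean is pulled above the mode by the posterior's right skew.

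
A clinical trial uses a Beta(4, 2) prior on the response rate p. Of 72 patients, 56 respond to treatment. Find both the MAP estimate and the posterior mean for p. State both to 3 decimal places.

Posterior: Beta(4+56, 2+16) = Beta(60, 18).
Mode = (60−1)/(60+18−2) = 59/76 = 0.776.
Mean = 60/(60+18) = 60/78 = 0.769.

p_MAP = 0.776, E[p|data] = 0.769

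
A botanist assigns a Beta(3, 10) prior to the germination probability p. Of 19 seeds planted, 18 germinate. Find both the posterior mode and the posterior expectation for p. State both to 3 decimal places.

MAP = 0.667, posterior mean = 0.656

Posterior: Beta(3+18, 10+1) = Beta(21, 11).
Mode = (21−1)/(21+11−2) = 20/30 = 0.667.
Mean = 21/(21+11) = 21/32 = 0.656.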